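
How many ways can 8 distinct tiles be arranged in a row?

The number of ways to arrange 8 distinct objects is 8!.

Final answer: 8! = 40320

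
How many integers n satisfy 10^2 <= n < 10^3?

These are the integers in [10^2, 10^3), so the count is 10^3 - 10^2 = 9 x 10^2.

Final answer: 900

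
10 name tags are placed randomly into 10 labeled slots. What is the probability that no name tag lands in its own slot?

D(n) = (n-1)(D(n-1) + D(n-2)), D(0)=1, D(1)=0.
Building up: D(2)=1, D(3)=2, D(4)=9, D(5)=44, D(6)=265, D(7)=1854, D(8)=14833, D(9)=133496, D(10)=1334961.
Total arrangements: 10! = 3628800.
Probability = D(10)/10! = 16481/44800.

Final answer: D(10)/10! = 1334961/3628800 = 0.367879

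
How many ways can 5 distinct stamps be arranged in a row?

The number of ways to arrange 5 distinct objects is 5!.

Final answer: 5! = 120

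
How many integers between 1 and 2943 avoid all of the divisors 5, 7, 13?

|div by 5|=588, |div by 7|=420, |div by 13|=226.
|div by 5&7|=84, |div by 5&13|=45, |div by 7&13|=32, |div by all|=6.
By inclusion-exclusion, divisible by at least one: 588+420+226-84-45-32+6 = 1079.
Not divisible by any: 2943 - 1079.

Final answer: 1864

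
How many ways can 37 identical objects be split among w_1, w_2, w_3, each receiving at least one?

Substitute w'_i = w_i - 1 (so w'_i >= 0). Then sum w'_i = 37 - 3 = 34.
Stars and bars: C(34+3-1, 3-1) = C(36,2).

Final answer: C(36,2) = 630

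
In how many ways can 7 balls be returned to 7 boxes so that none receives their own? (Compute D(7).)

Derangements satisfy D(n) = (n-1)(D(n-1) + D(n-2)), starting from D(0)=1, D(1)=0.
D(2) = 1 x (0 + 1) = 1
D(3) = 2 x (1 + 0) = 2
D(4) = 3 x (2 + 1) = 9
D(5) = 4 x (9 + 2) = 44
D(6) = 5 x (44 + 9) = 265
D(7) = 6 x (D(6) + D(5)) = 6 x (265 + 44)

Final answer: D(7) = 1854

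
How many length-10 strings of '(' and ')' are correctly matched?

This is a standard Catalan-number count: the answer is C_n. Here n = 5 (pairs).
C_n = C(2n,n)/(n+1), so C_{5} = C(10,5)/6 = 252/6.

Final answer: C_{5} = 42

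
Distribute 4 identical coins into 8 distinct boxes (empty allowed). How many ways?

Stars and bars: C(n+k-1, k-1) = C(11,7).

Final answer: C(11,7) = 330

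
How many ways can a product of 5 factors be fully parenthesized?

This is a standard Catalan-number count: the answer is C_n. Here n = 5 - 1 = 4.
C_n = C(2n,n) - C(2n,n+1), so C_{4} = C(8,4) - C(8,5) = 70 - 56.

Final answer: C_{4} = 14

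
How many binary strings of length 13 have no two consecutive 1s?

A valid string ends in 0 (append to any length-(n-1) valid string) or in 01 (append to any length-(n-2) valid string), so a(n) = a(n-1) + a(n-2) with a(1)=2, a(2)=3.
Building up term by term: a(1)=2, a(2)=3, a(3)=5, a(4)=8, a(5)=13, a(6)=21, a(7)=34, a(8)=55, a(9)=89, a(10)=144, a(11)=233, a(12)=377, a(13)=610.

Final answer: 610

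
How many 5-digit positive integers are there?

First digit: 9 choices (1-9). Each of the remaining 4 digits: 10 choices.
Total: 9 x 10^4.

Final answer: 90000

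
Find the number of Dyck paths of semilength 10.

Total monotonic paths to (10,10): C(20,10) = 184756.
Paths that cross above y=x (reflection bijection): C(20,11) = 167960.
Valid Dyck paths: 184756 - 167960.
(Equivalently, C_{10} = C(20,10)/11 = 184756/11.)

Final answer: C_{10} = 16796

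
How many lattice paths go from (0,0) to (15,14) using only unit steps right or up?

Each path has 15 right steps and 14 up steps in some order (29 steps total).
Choose which 14 of the 29 steps are up: C(29,14).

Final answer: C(29,14) = 77558760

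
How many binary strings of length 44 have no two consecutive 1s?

Let a(n) count valid strings. If the last bit is 0 the prefix is any valid string of length n-1; if it is 1 the string must end in 01 with a valid prefix of length n-2. So a(n) = a(n-1) + a(n-2), a(1)=2, a(2)=3.
Iterating the recurrence: a(1)=2, a(2)=3, a(3)=5, a(4)=8, a(5)=13, a(6)=21, a(7)=34, a(8)=55, a(9)=89, a(10)=144, a(11)=233, a(12)=377, a(13)=610, a(14)=987, a(15)=1597, a(16)=2584, a(17)=4181, a(18)=6765, a(19)=10946, a(20)=17711, a(21)=28657, a(22)=46368, a(23)=75025, a(24)=121393, a(25)=196418, a(26)=317811, a(27)=514229, a(28)=832040, a(29)=1346269, a(30)=2178309, a(31)=3524578, a(32)=5702887, a(33)=9227465, a(34)=14930352, a(35)=24157817, a(36)=39088169, a(37)=63245986, a(38)=102334155, a(39)=165580141, a(40)=267914296, a(41)=433494437, a(42)=701408733, a(43)=1134903170, a(44)=1836311903.

Final answer: 1836311903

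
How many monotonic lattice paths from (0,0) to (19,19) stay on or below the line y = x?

Total monotonic paths to (19,19): C(38,19) = 35345263800.
By the reflection principle, paths that go above the diagonal number C(38,20) = 33578000610.
Valid Dyck paths: 35345263800 - 33578000610.
(This is the Catalan number C_{19}.)

Final answer: C_{19} = 1767263190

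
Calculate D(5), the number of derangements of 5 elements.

Use the recurrence D(n) = (n-1)(D(n-1) + D(n-2)) with D(0)=1, D(1)=0.
D(2) = 1 x (0 + 1) = 1
D(3) = 2 x (1 + 0) = 2
D(4) = 3 x (2 + 1) = 9
D(5) = 4 x (D(4) + D(3)) = 4 x (9 + 2)

Final answer: D(5) = 44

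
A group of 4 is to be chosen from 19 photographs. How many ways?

C(19,4) = 19!/(4! x 15!).

Final answer: \binom{19}{4} = 3876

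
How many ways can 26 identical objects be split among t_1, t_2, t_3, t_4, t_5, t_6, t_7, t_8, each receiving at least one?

Substitute t'_i = t_i - 1 (so t'_i >= 0). Then sum t'_i = 26 - 8 = 18.
Stars and bars: C(18+8-1, 8-1) = C(25,7).

Final answer: C(25,7) = 480700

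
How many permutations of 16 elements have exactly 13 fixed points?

Choose which 13 elements are fixed: C(16,13) = 560.
Derange the remaining 3 using D(j) = (j-1)(D(j-1) + D(j-2)), D(0)=1, D(1)=0: D(2)=1, D(3)=2.
Total: 560 x 2.

Final answer: C(16,13) D(3) = 1120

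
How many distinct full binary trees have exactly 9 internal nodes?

This is a standard Catalan-number count: the answer is C_n. Here n = 9.
C_n = C(2n,n)/(n+1), so C_{9} = C(18,9)/10 = 48620/10.

Final answer: C_{9} = 4862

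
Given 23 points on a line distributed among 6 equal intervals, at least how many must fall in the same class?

By pigeonhole with 23 objects and 6 categories: ceiling(23/6).

Final answer: 4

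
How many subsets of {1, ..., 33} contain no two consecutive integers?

Condition on whether n belongs to the subset: if not, any valid subset of {1, ..., n-1} works (a(n-1)); if so, n-1 is excluded and the rest is a valid subset of {1, ..., n-2} (a(n-2)). Hence a(n) = a(n-1) + a(n-2), a(1)=2, a(2)=3.
Iterating the recurrence: a(1)=2, a(2)=3, a(3)=5, a(4)=8, a(5)=13, a(6)=21, a(7)=34, a(8)=55, a(9)=89, a(10)=144, a(11)=233, a(12)=377, a(13)=610, a(14)=987, a(15)=1597, a(16)=2584, a(17)=4181, a(18)=6765, a(19)=10946, a(20)=17711, a(21)=28657, a(22)=46368, a(23)=75025, a(24)=121393, a(25)=196418, a(26)=317811, a(27)=514229, a(28)=832040, a(29)=1346269, a(30)=2178309, a(31)=3524578, a(32)=5702887, a(33)=9227465.

Final answer: 9227465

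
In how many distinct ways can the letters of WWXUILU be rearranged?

Letters (I:1, L:1, U:2, W:2, X:1). Total letters: 7.
Permutations = 7!/(2! x 2!).

Final answer: 1260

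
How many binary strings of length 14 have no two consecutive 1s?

A valid string ends in 0 (append to any length-(n-1) valid string) or in 01 (append to any length-(n-2) valid string), so a(n) = a(n-1) + a(n-2) with a(1)=2, a(2)=3.
Computing successive values: a(1)=2, a(2)=3, a(3)=5, a(4)=8, a(5)=13, a(6)=21, a(7)=34, a(8)=55, a(9)=89, a(10)=144, a(11)=233, a(12)=377, a(13)=610, a(14)=987.

Final answer: 987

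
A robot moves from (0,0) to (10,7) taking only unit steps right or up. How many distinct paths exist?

Each path has 10 right steps and 7 up steps in some order (17 steps total).
Choose which 7 of the 17 steps are up: C(17,7).

Final answer: C(17,7) = 19448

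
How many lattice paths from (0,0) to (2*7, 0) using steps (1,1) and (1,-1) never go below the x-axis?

Total monotonic paths to (7,7): C(14,7) = 3432.
By the reflection principle, paths that go above the diagonal number C(14,8) = 3003.
Valid Dyck paths: 3432 - 3003.
(Check: C(14,7) - C(14,8) = C(14,7)/8, the Catalan number C_{7}.)

Final answer: C_{7} = 429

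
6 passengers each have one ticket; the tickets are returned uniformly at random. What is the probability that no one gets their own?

Use the recurrence D(n) = (n-1)(D(n-1) + D(n-2)) with D(0)=1, D(1)=0.
Building up: D(2)=1, D(3)=2, D(4)=9, D(5)=44, D(6)=265.
Total arrangements: 6! = 720.
Probability = D(6)/6! = 53/144.

Final answer: D(6)/6! = 265/720 = 0.368056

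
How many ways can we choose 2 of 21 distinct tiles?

C(21,2) = 21!/(2! x (21-2)!).

Final answer: C(21,2) = 210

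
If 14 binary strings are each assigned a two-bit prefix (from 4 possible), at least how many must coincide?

There are 4 possible values for two-bit prefix. With 14 binary strings and 4 categories, by pigeonhole: ceiling(14/4).

Final answer: 4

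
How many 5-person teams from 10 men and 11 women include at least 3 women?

Sum over valid woman counts:
C(11,3)C(10,2) = 7425
C(11,4)C(10,1) = 3300
C(11,5)C(10,0) = 462
Total: 7425 + 3300 + 462.

Final answer: 11187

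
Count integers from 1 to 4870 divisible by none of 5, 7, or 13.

|div by 5|=974, |div by 7|=695, |div by 13|=374.
|div by 5&7|=139, |div by 5&13|=74, |div by 7&13|=53, |div by all|=10.
By inclusion-exclusion, divisible by at least one: 974+695+374-139-74-53+10 = 1787.
Not divisible by any: 4870 - 1787.

Final answer: 3083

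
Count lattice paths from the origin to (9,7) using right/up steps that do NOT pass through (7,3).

Total paths to (9,7): C(16,7) = 11440.
Paths through (7,3): C(10,3) x C(6,4) = 1800.
Avoiding (7,3): 11440 - 1800.

Final answer: 9640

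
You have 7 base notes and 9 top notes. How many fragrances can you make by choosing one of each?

By the multiplication principle: 7 x 9.

Final answer: 63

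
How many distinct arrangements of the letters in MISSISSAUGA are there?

Letters (A:2, G:1, I:2, M:1, S:4, U:1). Total letters: 11.
Permutations = 11!/(4! x 2! x 2!).

Final answer: 415800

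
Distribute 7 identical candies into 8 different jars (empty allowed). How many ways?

Stars and bars: C(n+k-1, k-1) = C(14,7).

Final answer: C(14,7) = 3432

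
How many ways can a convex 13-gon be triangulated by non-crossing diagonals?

This is counted by the nth Catalan number C_n. Here n = 13 - 2 = 11.
C_n = C(2n,n) - C(2n,n+1), so C_{11} = C(22,11) - C(22,12) = 705432 - 646646.

Final answer: C_{11} = 58786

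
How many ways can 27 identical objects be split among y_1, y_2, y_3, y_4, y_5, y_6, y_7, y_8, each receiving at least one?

Substitute y'_i = y_i - 1 (so y'_i >= 0). Then sum y'_i = 27 - 8 = 19.
Stars and bars: C(19+8-1, 8-1) = C(26,7).

Final answer: C(26,7) = 657800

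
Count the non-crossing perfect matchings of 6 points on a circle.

This is counted by the nth Catalan number C_n. Here n = 6/2 = 3.
C_n = C(2n,n) - C(2n,n+1), so C_{3} = C(6,3) - C(6,4) = 20 - 15.

Final answer: C_{3} = 5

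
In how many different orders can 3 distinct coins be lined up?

The number of ways to arrange 3 distinct objects is 3!.

Final answer: 3! = 6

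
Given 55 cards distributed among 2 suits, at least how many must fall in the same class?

By pigeonhole with 55 objects and 2 categories: ceiling(55/2).

Final answer: 28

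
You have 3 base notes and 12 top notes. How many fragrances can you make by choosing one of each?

By the multiplication principle: 3 x 12.

Final answer: 36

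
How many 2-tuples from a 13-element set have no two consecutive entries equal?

First character: 13 choices. Each subsequent: 12 choices (must differ from the previous one).
Total: 13 x 12^1.

Final answer: 13 x 12^{1} = 156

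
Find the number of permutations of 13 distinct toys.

The number of ways to arrange 13 distinct objects is 13!.

Final answer: 13! = 6227020800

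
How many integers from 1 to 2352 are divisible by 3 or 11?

Multiples of 3: 784. Multiples of 11: 213. Of both (lcm=33): 71.
By inclusion-exclusion: 784 + 213 - 71.

Final answer: 926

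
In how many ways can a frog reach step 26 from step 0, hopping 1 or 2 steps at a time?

Condition on the final move: it is a 1-step (f(n-1) ways to get there) or a 2-step (f(n-2) ways), so f(n) = f(n-1) + f(n-2), with f(1)=1, f(2)=2.
Computing successive values: f(1)=1, f(2)=2, f(3)=3, f(4)=5, f(5)=8, f(6)=13, f(7)=21, f(8)=34, f(9)=55, f(10)=89, f(11)=144, f(12)=233, f(13)=377, f(14)=610, f(15)=987, f(16)=1597, f(17)=2584, f(18)=4181, f(19)=6765, f(20)=10946, f(21)=17711, f(22)=28657, f(23)=46368, f(24)=75025, f(25)=121393, f(26)=196418.

Final answer: 196418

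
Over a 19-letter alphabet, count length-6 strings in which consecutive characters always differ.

Let g(n) count such strings. g(1) = 19, and each valid string of length n-1 extends in 18 ways (any symbol but the last), so g(n) = 18 g(n-1).
Total: g(6) = 19 x 18^5.

Final answer: 19 x 18^{5} = 35901792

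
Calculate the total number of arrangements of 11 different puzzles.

The number of ways to arrange 11 distinct objects is 11!.

Final answer: 11! = 39916800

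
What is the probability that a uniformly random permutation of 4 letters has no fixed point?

Derangements satisfy D(n) = (n-1)(D(n-1) + D(n-2)), starting from D(0)=1, D(1)=0.
Building up: D(2)=1, D(3)=2, D(4)=9.
Total arrangements: 4! = 24.
Probability = D(4)/4! = 3/8.

Final answer: D(4)/4! = 9/24 = 0.375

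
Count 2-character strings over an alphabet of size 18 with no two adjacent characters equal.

First character: 18 choices. Each subsequent: 17 choices (must differ from the previous one).
Total: 18 x 17^1.

Final answer: 18 x 17^{1} = 306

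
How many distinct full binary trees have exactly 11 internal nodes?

The structures are counted by the Catalan number C_n. Here n = 11.
C_n = C(2n,n)/(n+1), so C_{11} = C(22,11)/12 = 705432/12.

Final answer: C_{11} = 58786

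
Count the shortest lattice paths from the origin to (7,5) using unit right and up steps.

Each path has 7 right steps and 5 up steps in some order (12 steps total).
Choose which 5 of the 12 steps are up: C(12,5).

Final answer: C(12,5) = 792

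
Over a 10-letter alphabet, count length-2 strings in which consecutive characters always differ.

Let g(n) count such strings. g(1) = 10, and each valid string of length n-1 extends in 9 ways (any symbol but the last), so g(n) = 9 g(n-1).
Total: g(2) = 10 x 9^1.

Final answer: 10 x 9^{1} = 90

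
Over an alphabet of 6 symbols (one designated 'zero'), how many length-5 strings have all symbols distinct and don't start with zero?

The leading digit has 5 choices (anything but zero); the next has 5 (anything but the first), then 4, and so on, one fewer each time.
Total: 5 x 5 x 4 x 3 x 2.

Final answer: 600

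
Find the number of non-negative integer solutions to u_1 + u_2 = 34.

Stars and bars with 34 stars and 1 bars:
C(34+2-1, 2-1) = C(35,1).

Final answer: C(35,1) = 35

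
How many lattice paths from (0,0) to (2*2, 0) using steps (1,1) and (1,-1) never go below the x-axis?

Total monotonic paths to (2,2): C(4,2) = 6.
Reflecting each bad path at its first crossing gives a bijection with paths to (1,3): C(4,3) = 4.
Valid Dyck paths: 6 - 4.
(Equivalently, C_{2} = C(4,2)/3 = 6/3.)

Final answer: C_{2} = 2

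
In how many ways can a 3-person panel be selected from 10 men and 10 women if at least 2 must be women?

Sum over valid woman counts:
C(10,2)C(10,1) = 450
C(10,3)C(10,0) = 120
Total: 450 + 120.

Final answer: 570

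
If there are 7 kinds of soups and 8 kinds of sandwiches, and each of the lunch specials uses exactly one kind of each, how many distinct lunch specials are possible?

By the multiplication principle: 7 x 8.

Final answer: 56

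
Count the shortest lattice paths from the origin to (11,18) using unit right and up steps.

Each path has 11 right steps and 18 up steps in some order (29 steps total).
Choose which 18 of the 29 steps are up: C(29,18).

Final answer: C(29,18) = 34597290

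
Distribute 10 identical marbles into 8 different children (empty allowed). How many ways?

Stars and bars: C(n+k-1, k-1) = C(17,7).

Final answer: C(17,7) = 19448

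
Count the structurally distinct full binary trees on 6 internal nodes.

The structures are counted by the Catalan number C_n. Here n = 6.
C_n = (2n)!/(n!(n+1)!), so C_{6} = 12!/(6! x 7!) = C(12,6)/7 = 924/7.

Final answer: C_{6} = 132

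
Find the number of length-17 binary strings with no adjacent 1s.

Classify by the final bit: ...0 gives a(n-1) strings, ...01 gives a(n-2) strings. Thus a(n) = a(n-1) + a(n-2) with a(1)=2, a(2)=3.
Computing successive values: a(1)=2, a(2)=3, a(3)=5, a(4)=8, a(5)=13, a(6)=21, a(7)=34, a(8)=55, a(9)=89, a(10)=144, a(11)=233, a(12)=377, a(13)=610, a(14)=987, a(15)=1597, a(16)=2584, a(17)=4181.

Final answer: 4181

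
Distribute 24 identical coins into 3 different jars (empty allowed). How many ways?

Stars and bars: C(n+k-1, k-1) = C(26,2).

Final answer: C(26,2) = 325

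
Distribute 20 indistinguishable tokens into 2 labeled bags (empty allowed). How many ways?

Stars and bars: C(n+k-1, k-1) = C(21,1).

Final answer: C(21,1) = 21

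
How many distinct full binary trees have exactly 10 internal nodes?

The structures are counted by the Catalan number C_n. Here n = 10.
Using C_0 = 1 and C_(k+1) = C_k x 2(2k+1)/(k+2), build up term by term: C_1=1, C_2=2, C_3=5, C_4=14, C_5=42, C_6=132, C_7=429, C_8=1430, C_9=4862, C_10=16796.

Final answer: C_{10} = 16796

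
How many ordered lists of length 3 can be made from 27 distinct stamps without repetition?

P(27,3) = 27!/(27-3)! = 27!/24!.

Final answer: P(27,3) = 17550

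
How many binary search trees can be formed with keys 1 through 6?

The structures are counted by the Catalan number C_n. Here n = 6.
C_n = (2n)!/(n!(n+1)!), so C_{6} = 12!/(6! x 7!) = C(12,6)/7 = 924/7.

Final answer: C_{6} = 132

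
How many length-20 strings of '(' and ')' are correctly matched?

This is counted by the nth Catalan number C_n. Here n = 10 (pairs).
C_n = C(2n,n)/(n+1), so C_{10} = C(20,10)/11 = 184756/11.

Final answer: C_{10} = 16796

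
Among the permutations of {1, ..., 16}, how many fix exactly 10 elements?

Choose which 10 elements are fixed: C(16,10) = 8008.
Derange the remaining 6 using D(j) = (j-1)(D(j-1) + D(j-2)), D(0)=1, D(1)=0: D(2)=1, D(3)=2, D(4)=9, D(5)=44, D(6)=265.
Total: 8008 x 265.

Final answer: C(16,10) D(6) = 2122120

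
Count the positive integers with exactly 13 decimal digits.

These are the integers in [10^12, 10^13), so the count is 10^13 - 10^12 = 9 x 10^12.

Final answer: 9000000000000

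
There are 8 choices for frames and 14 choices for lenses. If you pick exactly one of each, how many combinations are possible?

By the multiplication principle: 8 x 14.

Final answer: 112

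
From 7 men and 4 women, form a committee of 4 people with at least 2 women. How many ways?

Sum over valid woman counts:
C(4,2)C(7,2) = 126
C(4,3)C(7,1) = 28
C(4,4)C(7,0) = 1
Total: 126 + 28 + 1.

Final answer: 155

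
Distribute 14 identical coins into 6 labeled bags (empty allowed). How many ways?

Stars and bars: C(n+k-1, k-1) = C(19,5).

Final answer: C(19,5) = 11628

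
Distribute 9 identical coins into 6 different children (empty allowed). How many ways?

Stars and bars: C(n+k-1, k-1) = C(14,5).

Final answer: C(14,5) = 2002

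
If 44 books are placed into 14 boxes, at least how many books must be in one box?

By the pigeonhole principle: ceiling(44/14).

Final answer: 4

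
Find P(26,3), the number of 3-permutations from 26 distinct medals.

P(26,3) = 26!/(26-3)! = 26!/23!.

Final answer: P(26,3) = 15600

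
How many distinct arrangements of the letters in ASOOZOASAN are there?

Letters (A:3, N:1, O:3, S:2, Z:1). Total letters: 10.
Permutations = 10!/(3! x 3! x 2!).

Final answer: 50400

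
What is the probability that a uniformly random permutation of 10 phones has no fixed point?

D(n) = (n-1)(D(n-1) + D(n-2)), D(0)=1, D(1)=0.
Building up: D(2)=1, D(3)=2, D(4)=9, D(5)=44, D(6)=265, D(7)=1854, D(8)=14833, D(9)=133496, D(10)=1334961.
Total arrangements: 10! = 3628800.
Probability = D(10)/10! = 16481/44800.

Final answer: D(10)/10! = 1334961/3628800 = 0.367879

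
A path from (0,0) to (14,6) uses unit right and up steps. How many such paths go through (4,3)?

Paths (0,0)->(4,3): C(7,3) = 35.
Paths (4,3)->(14,6): C(13,3) = 286.
By multiplication principle: 35 x 286.

Final answer: 10010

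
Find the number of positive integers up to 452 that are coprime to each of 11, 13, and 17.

|div by 11|=41, |div by 13|=34, |div by 17|=26.
|div by 11&13|=3, |div by 11&17|=2, |div by 13&17|=2, |div by all|=0.
By inclusion-exclusion, divisible by at least one: 41+34+26-3-2-2+0 = 94.
Not divisible by any: 452 - 94.

Final answer: 358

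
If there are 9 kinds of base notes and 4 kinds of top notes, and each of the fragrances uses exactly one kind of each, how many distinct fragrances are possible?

By the multiplication principle: 9 x 4.

Final answer: 36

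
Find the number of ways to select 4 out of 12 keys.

C(12,4) = 12!/(4! x (12-4)!).

Final answer: C(12,4) = 495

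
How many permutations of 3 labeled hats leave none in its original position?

D(n) = (n-1)(D(n-1) + D(n-2)), D(0)=1, D(1)=0.
D(2) = 1 x (0 + 1) = 1
D(3) = 2 x (D(2) + D(1)) = 2 x (1 + 0)

Final answer: D(3) = 2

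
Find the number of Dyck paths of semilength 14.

Total monotonic paths to (14,14): C(28,14) = 40116600.
A path is bad iff it touches y = x + 1; reflecting its initial segment maps bad paths bijectively onto all paths to (13,15), of which there are C(28,15) = 37442160.
Valid Dyck paths: 40116600 - 37442160.
(Equivalently, C_{14} = C(28,14)/15 = 40116600/15.)

Final answer: C_{14} = 2674440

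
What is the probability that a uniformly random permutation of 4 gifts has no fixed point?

Use the recurrence D(n) = (n-1)(D(n-1) + D(n-2)) with D(0)=1, D(1)=0.
Building up: D(2)=1, D(3)=2, D(4)=9.
Total arrangements: 4! = 24.
Probability = D(4)/4! = 3/8.

Final answer: D(4)/4! = 9/24 = 0.375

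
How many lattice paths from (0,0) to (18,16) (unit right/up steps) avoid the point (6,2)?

Total paths to (18,16): C(34,16) = 2203961430.
Paths through (6,2): C(8,2) x C(26,14) = 270415600.
Avoiding (6,2): 2203961430 - 270415600.

Final answer: 1933545830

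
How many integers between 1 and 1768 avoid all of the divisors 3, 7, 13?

|div by 3|=589, |div by 7|=252, |div by 13|=136.
|div by 3&7|=84, |div by 3&13|=45, |div by 7&13|=19, |div by all|=6.
By inclusion-exclusion, divisible by at least one: 589+252+136-84-45-19+6 = 835.
Not divisible by any: 1768 - 835.

Final answer: 933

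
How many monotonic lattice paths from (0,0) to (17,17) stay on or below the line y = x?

Total monotonic paths to (17,17): C(34,17) = 2333606220.
Paths that cross above y=x (reflection bijection): C(34,18) = 2203961430.
Valid Dyck paths: 2333606220 - 2203961430.
(These counts are the Catalan numbers.)

Final answer: C_{17} = 129644790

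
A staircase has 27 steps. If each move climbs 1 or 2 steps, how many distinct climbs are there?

Let f(n) count the ways. The last step is size 1 or 2, so f(n) = f(n-1) + f(n-2) with f(1)=1, f(2)=2.
Iterating the recurrence: f(1)=1, f(2)=2, f(3)=3, f(4)=5, f(5)=8, f(6)=13, f(7)=21, f(8)=34, f(9)=55, f(10)=89, f(11)=144, f(12)=233, f(13)=377, f(14)=610, f(15)=987, f(16)=1597, f(17)=2584, f(18)=4181, f(19)=6765, f(20)=10946, f(21)=17711, f(22)=28657, f(23)=46368, f(24)=75025, f(25)=121393, f(26)=196418, f(27)=317811.

Final answer: 317811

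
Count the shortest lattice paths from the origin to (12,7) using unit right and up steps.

Each path has 12 right steps and 7 up steps in some order (19 steps total).
Choose which 7 of the 19 steps are up: C(19,7).

Final answer: C(19,7) = 50388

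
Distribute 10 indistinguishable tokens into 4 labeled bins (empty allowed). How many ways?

Stars and bars: C(n+k-1, k-1) = C(13,3).

Final answer: C(13,3) = 286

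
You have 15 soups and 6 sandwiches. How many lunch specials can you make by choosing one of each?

By the multiplication principle: 15 x 6.

Final answer: 90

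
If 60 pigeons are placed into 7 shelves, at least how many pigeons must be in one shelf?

By the pigeonhole principle: ceiling(60/7).

Final answer: 9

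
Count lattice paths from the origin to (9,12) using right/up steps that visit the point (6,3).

Paths (0,0)->(6,3): C(9,3) = 84.
Paths (6,3)->(9,12): C(12,9) = 220.
By multiplication principle: 84 x 220.

Final answer: 18480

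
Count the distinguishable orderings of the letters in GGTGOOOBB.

Letters (B:2, G:3, O:3, T:1). Total letters: 9.
Permutations = 9!/(3! x 3! x 2!).

Final answer: 5040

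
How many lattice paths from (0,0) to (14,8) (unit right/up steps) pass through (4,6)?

Paths (0,0)->(4,6): C(10,6) = 210.
Paths (4,6)->(14,8): C(12,2) = 66.
By multiplication principle: 210 x 66.

Final answer: 13860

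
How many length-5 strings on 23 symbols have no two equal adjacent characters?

Let g(n) count such strings. g(1) = 23, and each valid string of length n-1 extends in 22 ways (any symbol but the last), so g(n) = 22 g(n-1).
Total: g(5) = 23 x 22^4.

Final answer: 23 x 22^{4} = 5387888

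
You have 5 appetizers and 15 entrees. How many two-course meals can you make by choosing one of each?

By the multiplication principle: 5 x 15.

Final answer: 75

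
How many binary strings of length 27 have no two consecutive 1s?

A valid string ends in 0 (append to any length-(n-1) valid string) or in 01 (append to any length-(n-2) valid string), so a(n) = a(n-1) + a(n-2) with a(1)=2, a(2)=3.
Building up term by term: a(1)=2, a(2)=3, a(3)=5, a(4)=8, a(5)=13, a(6)=21, a(7)=34, a(8)=55, a(9)=89, a(10)=144, a(11)=233, a(12)=377, a(13)=610, a(14)=987, a(15)=1597, a(16)=2584, a(17)=4181, a(18)=6765, a(19)=10946, a(20)=17711, a(21)=28657, a(22)=46368, a(23)=75025, a(24)=121393, a(25)=196418, a(26)=317811, a(27)=514229.

Final answer: 514229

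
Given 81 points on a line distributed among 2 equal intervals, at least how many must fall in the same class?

By pigeonhole with 81 objects and 2 categories: ceiling(81/2).

Final answer: 41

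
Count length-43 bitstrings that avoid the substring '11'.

Let a(n) count valid strings. If the last bit is 0 the prefix is any valid string of length n-1; if it is 1 the string must end in 01 with a valid prefix of length n-2. So a(n) = a(n-1) + a(n-2), a(1)=2, a(2)=3.
Iterating the recurrence: a(1)=2, a(2)=3, a(3)=5, a(4)=8, a(5)=13, a(6)=21, a(7)=34, a(8)=55, a(9)=89, a(10)=144, a(11)=233, a(12)=377, a(13)=610, a(14)=987, a(15)=1597, a(16)=2584, a(17)=4181, a(18)=6765, a(19)=10946, a(20)=17711, a(21)=28657, a(22)=46368, a(23)=75025, a(24)=121393, a(25)=196418, a(26)=317811, a(27)=514229, a(28)=832040, a(29)=1346269, a(30)=2178309, a(31)=3524578, a(32)=5702887, a(33)=9227465, a(34)=14930352, a(35)=24157817, a(36)=39088169, a(37)=63245986, a(38)=102334155, a(39)=165580141, a(40)=267914296, a(41)=433494437, a(42)=701408733, a(43)=1134903170.

Final answer: 1134903170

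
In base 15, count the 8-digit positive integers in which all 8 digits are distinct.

First digit: 14 (nonzero). Second: 14 (not first). Third: 13, etc.
Total: 14 x 14 x 13 x 12 x 11 x 10 x 9 x 8.

Final answer: 242161920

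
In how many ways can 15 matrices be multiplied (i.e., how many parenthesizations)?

The structures are counted by the Catalan number C_n. Here n = 15 - 1 = 14.
C_n = (2n)!/(n!(n+1)!), so C_{14} = 28!/(14! x 15!) = C(28,14)/15 = 40116600/15.

Final answer: C_{14} = 2674440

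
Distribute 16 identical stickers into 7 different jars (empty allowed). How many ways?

Stars and bars: C(n+k-1, k-1) = C(22,6).

Final answer: C(22,6) = 74613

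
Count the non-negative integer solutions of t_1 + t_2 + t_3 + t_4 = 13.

Stars and bars with 13 stars and 3 bars:
C(13+4-1, 4-1) = C(16,3).

Final answer: C(16,3) = 560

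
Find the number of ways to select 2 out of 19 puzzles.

C(19,2) = 19!/(2! x (19-2)!).

Final answer: C(19,2) = 171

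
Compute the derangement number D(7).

Derangements satisfy D(n) = (n-1)(D(n-1) + D(n-2)), starting from D(0)=1, D(1)=0.
D(2) = 1 x (0 + 1) = 1
D(3) = 2 x (1 + 0) = 2
D(4) = 3 x (2 + 1) = 9
D(5) = 4 x (9 + 2) = 44
D(6) = 5 x (44 + 9) = 265
D(7) = 6 x (D(6) + D(5)) = 6 x (265 + 44)

Final answer: D(7) = 1854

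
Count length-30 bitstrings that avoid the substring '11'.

A valid string ends in 0 (append to any length-(n-1) valid string) or in 01 (append to any length-(n-2) valid string), so a(n) = a(n-1) + a(n-2) with a(1)=2, a(2)=3.
Building up term by term: a(1)=2, a(2)=3, a(3)=5, a(4)=8, a(5)=13, a(6)=21, a(7)=34, a(8)=55, a(9)=89, a(10)=144, a(11)=233, a(12)=377, a(13)=610, a(14)=987, a(15)=1597, a(16)=2584, a(17)=4181, a(18)=6765, a(19)=10946, a(20)=17711, a(21)=28657, a(22)=46368, a(23)=75025, a(24)=121393, a(25)=196418, a(26)=317811, a(27)=514229, a(28)=832040, a(29)=1346269, a(30)=2178309.

Final answer: 2178309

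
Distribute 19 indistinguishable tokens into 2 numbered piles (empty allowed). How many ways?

Stars and bars: C(n+k-1, k-1) = C(20,1).

Final answer: C(20,1) = 20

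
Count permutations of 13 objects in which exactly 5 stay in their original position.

Choose which 5 elements are fixed: C(13,5) = 1287.
Derange the remaining 8 using D(j) = (j-1)(D(j-1) + D(j-2)), D(0)=1, D(1)=0: D(2)=1, D(3)=2, D(4)=9, D(5)=44, D(6)=265, D(7)=1854, D(8)=14833.
Total: 1287 x 14833.

Final answer: C(13,5) D(8) = 19090071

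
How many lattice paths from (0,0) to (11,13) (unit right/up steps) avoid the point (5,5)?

Total paths to (11,13): C(24,13) = 2496144.
Paths through (5,5): C(10,5) x C(14,8) = 756756.
Avoiding (5,5): 2496144 - 756756.

Final answer: 1739388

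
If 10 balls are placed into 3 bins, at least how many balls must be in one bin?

By the pigeonhole principle: ceiling(10/3).

Final answer: 4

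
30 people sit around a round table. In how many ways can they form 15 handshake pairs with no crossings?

This is counted by the nth Catalan number C_n. Here n = 30/2 = 15.
C_n = C(2n,n) - C(2n,n+1), so C_{15} = C(30,15) - C(30,16) = 155117520 - 145422675.

Final answer: C_{15} = 9694845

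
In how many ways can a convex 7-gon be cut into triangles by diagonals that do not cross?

The structures are counted by the Catalan number C_n. Here n = 7 - 2 = 5.
C_n = C(2n,n) - C(2n,n+1), so C_{5} = C(10,5) - C(10,6) = 252 - 210.

Final answer: C_{5} = 42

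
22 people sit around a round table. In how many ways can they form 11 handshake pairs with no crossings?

This is a standard Catalan-number count: the answer is C_n. Here n = 22/2 = 11.
C_n = C(2n,n) - C(2n,n+1), so C_{11} = C(22,11) - C(22,12) = 705432 - 646646.

Final answer: C_{11} = 58786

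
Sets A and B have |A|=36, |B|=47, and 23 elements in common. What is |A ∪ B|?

|A union B| = |A| + |B| - |A intersect B| = 36 + 47 - 23.

Final answer: 60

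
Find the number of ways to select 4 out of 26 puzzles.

C(26,4) = 26!/(4! x 22!).

Final answer: \binom{26}{4} = 14950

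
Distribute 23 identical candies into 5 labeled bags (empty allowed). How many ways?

Stars and bars: C(n+k-1, k-1) = C(27,4).

Final answer: C(27,4) = 17550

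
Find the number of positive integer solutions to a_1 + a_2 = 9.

Substitute a'_i = a_i - 1 (so a'_i >= 0). Then sum a'_i = 9 - 2 = 7.
Stars and bars: C(7+2-1, 2-1) = C(8,1).

Final answer: C(8,1) = 8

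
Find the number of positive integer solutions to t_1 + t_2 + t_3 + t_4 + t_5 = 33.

Substitute t'_i = t_i - 1 (so t'_i >= 0). Then sum t'_i = 33 - 5 = 28.
Stars and bars: C(28+5-1, 5-1) = C(32,4).

Final answer: C(32,4) = 35960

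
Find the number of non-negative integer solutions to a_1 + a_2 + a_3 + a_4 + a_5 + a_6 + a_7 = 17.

Stars and bars with 17 stars and 6 bars:
C(17+7-1, 7-1) = C(23,6).

Final answer: C(23,6) = 100947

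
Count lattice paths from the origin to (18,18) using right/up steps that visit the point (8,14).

Paths (0,0)->(8,14): C(22,14) = 319770.
Paths (8,14)->(18,18): C(14,4) = 1001.
By multiplication principle: 319770 x 1001.

Final answer: 320089770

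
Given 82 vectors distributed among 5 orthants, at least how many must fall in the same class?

By pigeonhole with 82 objects and 5 categories: ceiling(82/5).

Final answer: 17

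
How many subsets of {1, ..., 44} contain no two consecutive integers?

Condition on whether n belongs to the subset: if not, any valid subset of {1, ..., n-1} works (a(n-1)); if so, n-1 is excluded and the rest is a valid subset of {1, ..., n-2} (a(n-2)). Hence a(n) = a(n-1) + a(n-2), a(1)=2, a(2)=3.
Computing successive values: a(1)=2, a(2)=3, a(3)=5, a(4)=8, a(5)=13, a(6)=21, a(7)=34, a(8)=55, a(9)=89, a(10)=144, a(11)=233, a(12)=377, a(13)=610, a(14)=987, a(15)=1597, a(16)=2584, a(17)=4181, a(18)=6765, a(19)=10946, a(20)=17711, a(21)=28657, a(22)=46368, a(23)=75025, a(24)=121393, a(25)=196418, a(26)=317811, a(27)=514229, a(28)=832040, a(29)=1346269, a(30)=2178309, a(31)=3524578, a(32)=5702887, a(33)=9227465, a(34)=14930352, a(35)=24157817, a(36)=39088169, a(37)=63245986, a(38)=102334155, a(39)=165580141, a(40)=267914296, a(41)=433494437, a(42)=701408733, a(43)=1134903170, a(44)=1836311903.

Final answer: 1836311903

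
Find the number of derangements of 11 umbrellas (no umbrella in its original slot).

Use the recurrence D(n) = (n-1)(D(n-1) + D(n-2)) with D(0)=1, D(1)=0.
D(2) = 1 x (0 + 1) = 1
D(3) = 2 x (1 + 0) = 2
D(4) = 3 x (2 + 1) = 9
D(5) = 4 x (9 + 2) = 44
D(6) = 5 x (44 + 9) = 265
D(7) = 6 x (265 + 44) = 1854
D(8) = 7 x (1854 + 265) = 14833
D(9) = 8 x (14833 + 1854) = 133496
D(10) = 9 x (133496 + 14833) = 1334961
D(11) = 10 x (D(10) + D(9)) = 10 x (1334961 + 133496)

Final answer: D(11) = 14684570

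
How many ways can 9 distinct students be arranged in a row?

The number of ways to arrange 9 distinct objects is 9!.

Final answer: 9! = 362880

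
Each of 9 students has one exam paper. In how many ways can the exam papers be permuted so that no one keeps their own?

Use the recurrence D(n) = (n-1)(D(n-1) + D(n-2)) with D(0)=1, D(1)=0.
D(2) = 1 x (0 + 1) = 1
D(3) = 2 x (1 + 0) = 2
D(4) = 3 x (2 + 1) = 9
D(5) = 4 x (9 + 2) = 44
D(6) = 5 x (44 + 9) = 265
D(7) = 6 x (265 + 44) = 1854
D(8) = 7 x (1854 + 265) = 14833
D(9) = 8 x (D(8) + D(7)) = 8 x (14833 + 1854)

Final answer: D(9) = 133496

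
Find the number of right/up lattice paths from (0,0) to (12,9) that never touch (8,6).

Total paths to (12,9): C(21,9) = 293930.
Paths through (8,6): C(14,6) x C(7,3) = 105105.
Avoiding (8,6): 293930 - 105105.

Final answer: 188825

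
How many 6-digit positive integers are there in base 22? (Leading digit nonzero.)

Leading digit: 21 options (nonzero). Other 5 digit(s): 22 options each.
Total: 21 x 22^5.

Final answer: 108226272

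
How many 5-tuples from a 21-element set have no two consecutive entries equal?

First character: 21 choices. Each subsequent: 20 choices (must differ from the previous one).
Total: 21 x 20^4.

Final answer: 21 x 20^{4} = 3360000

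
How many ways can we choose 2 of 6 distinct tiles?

C(6,2) = 6!/(2! x (6-2)!).

Final answer: C(6,2) = 15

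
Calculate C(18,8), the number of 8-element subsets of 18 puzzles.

C(18,8) = 18!/(8! x (18-8)!).

Final answer: C(18,8) = 43758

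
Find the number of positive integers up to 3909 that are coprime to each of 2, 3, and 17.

|div by 2|=1954, |div by 3|=1303, |div by 17|=229.
|div by 2&3|=651, |div by 2&17|=114, |div by 3&17|=76, |div by all|=38.
By inclusion-exclusion, divisible by at least one: 1954+1303+229-651-114-76+38 = 2683.
Not divisible by any: 3909 - 2683.

Final answer: 1226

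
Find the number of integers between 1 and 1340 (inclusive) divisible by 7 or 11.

Multiples of 7: 191. Multiples of 11: 121. Of both (lcm=77): 17.
By inclusion-exclusion: 191 + 121 - 17.

Final answer: 295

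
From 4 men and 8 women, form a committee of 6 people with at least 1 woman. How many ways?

Sum over valid woman counts:
C(8,2)C(4,4) = 28
C(8,3)C(4,3) = 224
C(8,4)C(4,2) = 420
C(8,5)C(4,1) = 224
C(8,6)C(4,0) = 28
Total: 28 + 224 + 420 + 224 + 28.

Final answer: 924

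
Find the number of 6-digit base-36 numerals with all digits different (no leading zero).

The leading digit has 35 choices (anything but zero); the next has 35 (anything but the first), then 34, and so on, one fewer each time.
Total: 35 x 35 x 34 x 33 x 32 x 31.

Final answer: 1363454400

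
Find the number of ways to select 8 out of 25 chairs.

C(25,8) = 25!/(8! x (25-8)!).

Final answer: C(25,8) = 1081575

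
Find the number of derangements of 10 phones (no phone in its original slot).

Derangements satisfy D(n) = (n-1)(D(n-1) + D(n-2)), starting from D(0)=1, D(1)=0.
D(2) = 1 x (0 + 1) = 1
D(3) = 2 x (1 + 0) = 2
D(4) = 3 x (2 + 1) = 9
D(5) = 4 x (9 + 2) = 44
D(6) = 5 x (44 + 9) = 265
D(7) = 6 x (265 + 44) = 1854
D(8) = 7 x (1854 + 265) = 14833
D(9) = 8 x (14833 + 1854) = 133496
D(10) = 9 x (D(9) + D(8)) = 9 x (133496 + 14833)

Final answer: D(10) = 1334961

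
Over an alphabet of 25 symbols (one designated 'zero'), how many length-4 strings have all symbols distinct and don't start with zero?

The leading digit has 24 choices (anything but zero); the next has 24 (anything but the first), then 23, and so on, one fewer each time.
Total: 24 x 24 x 23 x 22.

Final answer: 291456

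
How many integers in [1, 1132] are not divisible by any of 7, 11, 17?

|div by 7|=161, |div by 11|=102, |div by 17|=66.
|div by 7&11|=14, |div by 7&17|=9, |div by 11&17|=6, |div by all|=0.
By inclusion-exclusion, divisible by at least one: 161+102+66-14-9-6+0 = 300.
Not divisible by any: 1132 - 300.

Final answer: 832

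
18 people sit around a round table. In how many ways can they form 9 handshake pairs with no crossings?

This is counted by the nth Catalan number C_n. Here n = 18/2 = 9.
Using C_0 = 1 and C_(k+1) = C_k x 2(2k+1)/(k+2), build up term by term: C_1=1, C_2=2, C_3=5, C_4=14, C_5=42, C_6=132, C_7=429, C_8=1430, C_9=4862.

Final answer: C_{9} = 4862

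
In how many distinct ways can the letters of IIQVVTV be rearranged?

Letters (I:2, Q:1, T:1, V:3). Total letters: 7.
Permutations = 7!/(3! x 2!).

Final answer: 420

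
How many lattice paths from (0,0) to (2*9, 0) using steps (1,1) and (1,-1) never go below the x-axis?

Total monotonic paths to (9,9): C(18,9) = 48620.
Reflecting each bad path at its first crossing gives a bijection with paths to (8,10): C(18,10) = 43758.
Valid Dyck paths: 48620 - 43758.
(Check: C(18,9) - C(18,10) = C(18,9)/10, the Catalan number C_{9}.)

Final answer: C_{9} = 4862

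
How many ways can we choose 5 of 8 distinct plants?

C(8,5) = 8!/(5! x (8-5)!).

Final answer: C(8,5) = 56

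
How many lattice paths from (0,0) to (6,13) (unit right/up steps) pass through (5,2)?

Paths (0,0)->(5,2): C(7,2) = 21.
Paths (5,2)->(6,13): C(12,11) = 12.
By multiplication principle: 21 x 12.

Final answer: 252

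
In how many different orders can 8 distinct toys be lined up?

The number of ways to arrange 8 distinct objects is 8!.

Final answer: 8! = 40320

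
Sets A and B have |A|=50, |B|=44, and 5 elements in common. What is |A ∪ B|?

|A union B| = |A| + |B| - |A intersect B| = 50 + 44 - 5.

Final answer: 89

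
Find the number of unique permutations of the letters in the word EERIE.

Letters (E:3, I:1, R:1). Total letters: 5.
Permutations = 5!/(3!).

Final answer: 20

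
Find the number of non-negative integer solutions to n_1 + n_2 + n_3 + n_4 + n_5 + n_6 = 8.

Stars and bars with 8 stars and 5 bars:
C(8+6-1, 6-1) = C(13,5).

Final answer: C(13,5) = 1287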